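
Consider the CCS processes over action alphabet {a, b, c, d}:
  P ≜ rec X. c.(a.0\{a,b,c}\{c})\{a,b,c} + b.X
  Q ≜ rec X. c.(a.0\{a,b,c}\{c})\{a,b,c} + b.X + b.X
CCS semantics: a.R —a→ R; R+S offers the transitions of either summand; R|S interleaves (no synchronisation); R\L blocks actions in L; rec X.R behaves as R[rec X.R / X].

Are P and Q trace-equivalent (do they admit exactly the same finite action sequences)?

Reachable graph of P (2 states):
  m0 = rec X. c.(a.0\{a,b,c}\{c})\{a,b,c} + b.X → --b--▸ m0, --c--▸ m1
  m1 = (a.0\{a,b,c}\{c})\{a,b,c} → (no moves)
Reachable graph of Q (2 states):
  n0 = rec X. c.(a.0\{a,b,c}\{c})\{a,b,c} + b.X + b.X → --b--▸ n0, --c--▸ n1
  n1 = (a.0\{a,b,c}\{c})\{a,b,c} → (no moves)
Coarsest stable partition (strong bisimilarity classes):
  B0 = {m0, n0}
  B1 = {m1, n1}
m0 ∈ B0, n0 ∈ B0 → same block
Bisimilar ⇒ trace-equivalent.

trace-equivalent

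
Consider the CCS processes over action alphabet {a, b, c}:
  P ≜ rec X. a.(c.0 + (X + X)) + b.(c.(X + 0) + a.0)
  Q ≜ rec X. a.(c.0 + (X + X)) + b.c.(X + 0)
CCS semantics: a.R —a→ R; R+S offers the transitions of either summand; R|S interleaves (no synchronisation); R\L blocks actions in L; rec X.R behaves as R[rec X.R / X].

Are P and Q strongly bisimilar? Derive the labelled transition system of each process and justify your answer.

Reachable graph of P (5 states):
  s0 = rec X. a.(c.0 + (X + X)) + b.(c.(X + 0) + a.0) | ··a··> s1, ··b··> s2
  s1 = c.0 + ((rec X. a.(c.0 + (X + X)) + b.(c.(X + 0) + a.0)) + (rec X. a.(c.0 + (X + X)) + b.(c.(X + 0) + a.0))) | ··a··> s1, ··b··> s2, ··c··> s3
  s2 = c.((rec X. a.(c.0 + (X + X)) + b.(c.(X + 0) + a.0)) + 0) + a.0 | ··a··> s3, ··c··> s4
  s3 = 0 | (no moves)
  s4 = (rec X. a.(c.0 + (X + X)) + b.(c.(X + 0) + a.0)) + 0 | ··a··> s1, ··b··> s2
Reachable graph of Q (5 states):
  t0 = rec X. a.(c.0 + (X + X)) + b.c.(X + 0) | ··a··> t1, ··b··> t2
  t1 = c.0 + ((rec X. a.(c.0 + (X + X)) + b.c.(X + 0)) + (rec X. a.(c.0 + (X + X)) + b.c.(X + 0))) | ··a··> t1, ··b··> t2, ··c··> t3
  t2 = c.((rec X. a.(c.0 + (X + X)) + b.c.(X + 0)) + 0) | ··c··> t4
  t3 = 0 | (no moves)
  t4 = (rec X. a.(c.0 + (X + X)) + b.c.(X + 0)) + 0 | ··a··> t1, ··b··> t2
Partition-refinement fixed point:
  B0 = {s0, s4}
  B1 = {s1}
  B2 = {s2}
  B3 = {s3, t3}
  B4 = {t0, t4}
  B5 = {t2}
  B6 = {t1}
s0 ∈ B0, t0 ∈ B4 → different blocks

not bisimilar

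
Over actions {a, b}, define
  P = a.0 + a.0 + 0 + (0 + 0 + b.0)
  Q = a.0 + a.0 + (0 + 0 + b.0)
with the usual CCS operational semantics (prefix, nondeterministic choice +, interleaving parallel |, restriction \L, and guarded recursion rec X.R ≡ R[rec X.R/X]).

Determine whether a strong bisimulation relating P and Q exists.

P's transition system — 2 states:
  p0 = a.0 + a.0 + 0 + (0 + 0 + b.0) | ··a··> p1, ··b··> p1
  p1 = 0 | stopped
Q's transition system — 2 states:
  q0 = a.0 + a.0 + (0 + 0 + b.0) | ··a··> q1, ··b··> q1
  q1 = 0 | stopped
Partition-refinement fixed point:
  B0 = {p0, q0}
  B1 = {p1, q1}
p0 ∈ B0, q0 ∈ B0 → same block

YES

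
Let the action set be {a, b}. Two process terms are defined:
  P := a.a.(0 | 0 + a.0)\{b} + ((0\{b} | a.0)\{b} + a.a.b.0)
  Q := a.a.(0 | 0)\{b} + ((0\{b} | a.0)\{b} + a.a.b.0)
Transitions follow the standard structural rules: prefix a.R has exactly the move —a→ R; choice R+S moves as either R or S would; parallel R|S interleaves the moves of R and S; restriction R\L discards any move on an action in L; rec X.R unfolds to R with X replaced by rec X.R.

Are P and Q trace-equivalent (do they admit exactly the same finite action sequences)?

NO — witness ⟨aaa⟩

P's transition system — 8 states:
  m0 = a.a.(0 | 0 + a.0)\{b} + ((0\{b} | a.0)\{b} + a.a.b.0) | —a→ m1, —a→ m2, —a→ m3
  m1 = (0\{b} | 0)\{b} | ·
  m2 = a.(0 | 0 + a.0)\{b} | —a→ m4
  m3 = a.b.0 | —a→ m5
  m4 = (0 | 0 + a.0)\{b} | —a→ m6
  m5 = b.0 | —b→ m7
  m6 = 0\{b} | ·
  m7 = 0 | ·
Q's transition system — 7 states:
  n0 = a.a.(0 | 0)\{b} + ((0\{b} | a.0)\{b} + a.a.b.0) | —a→ n1, —a→ n2, —a→ n3
  n1 = (0\{b} | 0)\{b} | ·
  n2 = a.(0 | 0)\{b} | —a→ n4
  n3 = a.b.0 | —a→ n5
  n4 = (0 | 0)\{b} | ·
  n5 = b.0 | —b→ n6
  n6 = 0 | ·
Executing aaa from P (initial set {m0}):
  after a @ step 1: {m1, m2, m3}
  after a @ step 2: {m4, m5}
  after a @ step 3: {m6}
  ✓ P
Executing aaa from Q (initial set {n0}):
  after a @ step 1: {n1, n2, n3}
  after a @ step 2: {n4, n5}
  after a @ step 3: ∅ (Q stuck)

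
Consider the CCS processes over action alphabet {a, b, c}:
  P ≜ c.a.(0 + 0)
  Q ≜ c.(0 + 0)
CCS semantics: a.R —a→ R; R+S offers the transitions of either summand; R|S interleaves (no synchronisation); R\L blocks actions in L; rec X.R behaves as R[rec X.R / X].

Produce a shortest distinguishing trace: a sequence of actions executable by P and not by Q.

LTS(P): 3 reachable states
  p0 = c.a.(0 + 0) has moves =c=> p1
  p1 = a.(0 + 0) has moves =a=> p2
  p2 = 0 + 0 has moves (no moves)
LTS(Q): 2 reachable states
  q0 = c.(0 + 0) has moves =c=> q1
  q1 = 0 + 0 has moves (no moves)
Executing ca from P (initial set {p0}):
  after c @ step 1: {p1}
  after a @ step 2: {p2}
  ✓ P
Executing ca from Q (initial set {q0}):
  after c @ step 1: {q1}
  after a @ step 2: ∅  — Q cannot continue

ca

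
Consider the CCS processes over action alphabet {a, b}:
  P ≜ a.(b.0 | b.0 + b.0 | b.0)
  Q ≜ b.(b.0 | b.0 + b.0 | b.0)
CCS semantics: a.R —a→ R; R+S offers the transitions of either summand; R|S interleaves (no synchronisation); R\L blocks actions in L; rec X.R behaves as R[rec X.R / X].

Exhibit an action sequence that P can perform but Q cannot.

a

P's transition system — 5 states:
  m0 = a.(b.0 | b.0 + b.0 | b.0) → -a-> m1
  m1 = b.0 | b.0 + b.0 | b.0 → -b-> m2, -b-> m3
  m2 = 0 | b.0 → -b-> m4
  m3 = b.0 | 0 → -b-> m4
  m4 = 0 | 0 → deadlocked
Q's transition system — 5 states:
  n0 = b.(b.0 | b.0 + b.0 | b.0) → -b-> n1
  n1 = b.0 | b.0 + b.0 | b.0 → -b-> n2, -b-> n3
  n2 = 0 | b.0 → -b-> n4
  n3 = b.0 | 0 → -b-> n4
  n4 = 0 | 0 → deadlocked
Trace ⟨a⟩ through P, begin at {m0}:
  [1] a ⇒ {m1}
  ✓ P
Trace ⟨a⟩ through Q, begin at {n0}:
  [1] a ⇒ ∅ (Q stuck)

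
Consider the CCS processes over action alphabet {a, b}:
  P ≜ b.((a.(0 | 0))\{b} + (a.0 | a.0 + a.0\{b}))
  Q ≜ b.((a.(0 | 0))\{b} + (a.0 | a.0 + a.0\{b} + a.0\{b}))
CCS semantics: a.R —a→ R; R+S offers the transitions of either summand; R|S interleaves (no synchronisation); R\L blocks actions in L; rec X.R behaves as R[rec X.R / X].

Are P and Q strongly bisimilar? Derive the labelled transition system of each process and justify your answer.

bisimilar

P's transition system — 7 states:
  p0 = b.((a.(0 | 0))\{b} + (a.0 | a.0 + a.0\{b})) :: -b-> p1
  p1 = (a.(0 | 0))\{b} + (a.0 | a.0 + a.0\{b}) :: -a-> p2, -a-> p3, -a-> p4, -a-> p5
  p2 = (0 | 0)\{b} :: ·
  p3 = 0 | a.0 :: -a-> p6
  p4 = 0\{b} :: ·
  p5 = a.0 | 0 :: -a-> p6
  p6 = 0 | 0 :: ·
Q's transition system — 7 states:
  q0 = b.((a.(0 | 0))\{b} + (a.0 | a.0 + a.0\{b} + a.0\{b})) :: -b-> q1
  q1 = (a.(0 | 0))\{b} + (a.0 | a.0 + a.0\{b} + a.0\{b}) :: -a-> q2, -a-> q3, -a-> q4, -a-> q5
  q2 = (0 | 0)\{b} :: ·
  q3 = 0 | a.0 :: -a-> q6
  q4 = 0\{b} :: ·
  q5 = a.0 | 0 :: -a-> q6
  q6 = 0 | 0 :: ·
Partition-refinement fixed point:
  B0 = {p0, q0}
  B1 = {p1, q1}
  B2 = {p2, p4, p6, q2, q4, q6}
  B3 = {p3, p5, q3, q5}
p0 ∈ B0, q0 ∈ B0 → same block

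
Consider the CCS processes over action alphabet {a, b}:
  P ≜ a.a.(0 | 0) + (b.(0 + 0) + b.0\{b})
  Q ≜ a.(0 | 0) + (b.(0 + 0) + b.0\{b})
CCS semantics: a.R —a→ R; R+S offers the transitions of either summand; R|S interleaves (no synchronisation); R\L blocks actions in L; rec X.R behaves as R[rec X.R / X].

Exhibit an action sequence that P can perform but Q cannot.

Reachable graph of P (5 states):
  m0 = a.a.(0 | 0) + (b.(0 + 0) + b.0\{b}) | -a-> m1, -b-> m2, -b-> m3
  m1 = a.(0 | 0) | -a-> m4
  m2 = 0 + 0 | ∅
  m3 = 0\{b} | ∅
  m4 = 0 | 0 | ∅
Reachable graph of Q (4 states):
  n0 = a.(0 | 0) + (b.(0 + 0) + b.0\{b}) | -a-> n1, -b-> n2, -b-> n3
  n1 = 0 | 0 | ∅
  n2 = 0 + 0 | ∅
  n3 = 0\{b} | ∅
Run σ = ⟨aa⟩ on P: start {m0}
  step 1 (a): {m1}
  step 2 (a): {m4}
  P completes σ.
Run σ = ⟨aa⟩ on Q: start {n0}
  step 1 (a): {n1}
  step 2 (a): no successor for Q

aa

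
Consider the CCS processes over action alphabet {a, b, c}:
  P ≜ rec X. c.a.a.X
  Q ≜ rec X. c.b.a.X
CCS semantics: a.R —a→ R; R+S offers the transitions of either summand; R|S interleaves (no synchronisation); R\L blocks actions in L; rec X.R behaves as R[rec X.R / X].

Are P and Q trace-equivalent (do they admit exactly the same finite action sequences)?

trace-distinct — witness ⟨ca⟩

Reachable graph of P (3 states):
  s0 = rec X. c.a.a.X | =c=> s1
  s1 = a.a.(rec X. c.a.a.X) | =a=> s2
  s2 = a.(rec X. c.a.a.X) | =a=> s0
Reachable graph of Q (3 states):
  t0 = rec X. c.b.a.X | =c=> t1
  t1 = b.a.(rec X. c.b.a.X) | =b=> t2
  t2 = a.(rec X. c.b.a.X) | =a=> t0
Trace ⟨ca⟩ through P, begin at {s0}:
  step 1 (c): {s1}
  step 2 (a): {s2}
  P completes σ.
Trace ⟨ca⟩ through Q, begin at {t0}:
  step 1 (c): {t1}
  step 2 (a): ∅  — Q cannot continue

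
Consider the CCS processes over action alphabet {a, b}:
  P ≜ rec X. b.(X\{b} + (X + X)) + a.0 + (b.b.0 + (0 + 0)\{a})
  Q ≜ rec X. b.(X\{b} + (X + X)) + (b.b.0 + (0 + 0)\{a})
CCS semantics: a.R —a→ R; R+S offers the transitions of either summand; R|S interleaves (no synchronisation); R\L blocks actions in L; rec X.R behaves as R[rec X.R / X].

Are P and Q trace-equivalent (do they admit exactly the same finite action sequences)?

NO — witness ⟨a⟩

Reachable graph of P (5 states):
  s0 = rec X. b.(X\{b} + (X + X)) + a.0 + (b.b.0 + (0 + 0)\{a}) → ··a··> s1, ··b··> s2, ··b··> s3
  s1 = 0 → ·
  s2 = (rec X. b.(X\{b} + (X + X)) + a.0 + (b.b.0 + (0 + 0)\{a}))\{b} + ((rec X. b.(X\{b} + (X + X)) + a.0 + (b.b.0 + (0 + 0)\{a})) + (rec X. b.(X\{b} + (X + X)) + a.0 + (b.b.0 + (0 + 0)\{a}))) → ··a··> s1, ··a··> s4, ··b··> s2, ··b··> s3
  s3 = b.0 → ··b··> s1
  s4 = 0\{b} → ·
Reachable graph of Q (4 states):
  t0 = rec X. b.(X\{b} + (X + X)) + (b.b.0 + (0 + 0)\{a}) → ··b··> t1, ··b··> t2
  t1 = (rec X. b.(X\{b} + (X + X)) + (b.b.0 + (0 + 0)\{a}))\{b} + ((rec X. b.(X\{b} + (X + X)) + (b.b.0 + (0 + 0)\{a})) + (rec X. b.(X\{b} + (X + X)) + (b.b.0 + (0 + 0)\{a}))) → ··b··> t1, ··b··> t2
  t2 = b.0 → ··b··> t3
  t3 = 0 → ·
Trace ⟨a⟩ through P, begin at {s0}:
  [1] a ⇒ {s1}
  — P admits the full trace.
Trace ⟨a⟩ through Q, begin at {t0}:
  [1] a ⇒ ∅  — Q cannot continue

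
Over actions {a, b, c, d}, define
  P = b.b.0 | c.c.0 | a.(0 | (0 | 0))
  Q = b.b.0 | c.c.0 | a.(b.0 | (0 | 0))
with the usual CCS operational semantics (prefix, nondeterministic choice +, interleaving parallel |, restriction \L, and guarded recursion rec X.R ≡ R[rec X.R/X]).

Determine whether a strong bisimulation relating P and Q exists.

P's transition system — 18 states:
  u0 = b.b.0 | c.c.0 | a.(0 | (0 | 0)) :: -a-> u1, -b-> u2, -c-> u3
  u1 = b.b.0 | c.c.0 | (0 | (0 | 0)) :: -b-> u4, -c-> u5
  u2 = b.0 | c.c.0 | a.(0 | (0 | 0)) :: -a-> u4, -b-> u6, -c-> u7
  u3 = b.b.0 | c.0 | a.(0 | (0 | 0)) :: -a-> u5, -b-> u7, -c-> u8
  u4 = b.0 | c.c.0 | (0 | (0 | 0)) :: -b-> u9, -c-> u10
  u5 = b.b.0 | c.0 | (0 | (0 | 0)) :: -b-> u10, -c-> u11
  u6 = 0 | c.c.0 | a.(0 | (0 | 0)) :: -a-> u9, -c-> u12
  u7 = b.0 | c.0 | a.(0 | (0 | 0)) :: -a-> u10, -b-> u12, -c-> u13
  u8 = b.b.0 | 0 | a.(0 | (0 | 0)) :: -a-> u11, -b-> u13
  u9 = 0 | c.c.0 | (0 | (0 | 0)) :: -c-> u14
  u10 = b.0 | c.0 | (0 | (0 | 0)) :: -b-> u14, -c-> u15
  u11 = b.b.0 | 0 | (0 | (0 | 0)) :: -b-> u15
  u12 = 0 | c.0 | a.(0 | (0 | 0)) :: -a-> u14, -c-> u16
  u13 = b.0 | 0 | a.(0 | (0 | 0)) :: -a-> u15, -b-> u16
  u14 = 0 | c.0 | (0 | (0 | 0)) :: -c-> u17
  u15 = b.0 | 0 | (0 | (0 | 0)) :: -b-> u17
  u16 = 0 | 0 | a.(0 | (0 | 0)) :: -a-> u17
  u17 = 0 | 0 | (0 | (0 | 0)) :: ∅
Q's transition system — 27 states:
  v0 = b.b.0 | c.c.0 | a.(b.0 | (0 | 0)) :: -a-> v1, -b-> v2, -c-> v3
  v1 = b.b.0 | c.c.0 | (b.0 | (0 | 0)) :: -b-> v4, -b-> v5, -c-> v6
  v2 = b.0 | c.c.0 | a.(b.0 | (0 | 0)) :: -a-> v4, -b-> v7, -c-> v8
  v3 = b.b.0 | c.0 | a.(b.0 | (0 | 0)) :: -a-> v6, -b-> v8, -c-> v9
  v4 = b.0 | c.c.0 | (b.0 | (0 | 0)) :: -b-> v10, -b-> v11, -c-> v12
  v5 = b.b.0 | c.c.0 | (0 | (0 | 0)) :: -b-> v11, -c-> v13
  v6 = b.b.0 | c.0 | (b.0 | (0 | 0)) :: -b-> v12, -b-> v13, -c-> v14
  v7 = 0 | c.c.0 | a.(b.0 | (0 | 0)) :: -a-> v10, -c-> v15
  v8 = b.0 | c.0 | a.(b.0 | (0 | 0)) :: -a-> v12, -b-> v15, -c-> v16
  v9 = b.b.0 | 0 | a.(b.0 | (0 | 0)) :: -a-> v14, -b-> v16
  v10 = 0 | c.c.0 | (b.0 | (0 | 0)) :: -b-> v17, -c-> v18
  v11 = b.0 | c.c.0 | (0 | (0 | 0)) :: -b-> v17, -c-> v19
  v12 = b.0 | c.0 | (b.0 | (0 | 0)) :: -b-> v18, -b-> v19, -c-> v20
  v13 = b.b.0 | c.0 | (0 | (0 | 0)) :: -b-> v19, -c-> v21
  v14 = b.b.0 | 0 | (b.0 | (0 | 0)) :: -b-> v20, -b-> v21
  v15 = 0 | c.0 | a.(b.0 | (0 | 0)) :: -a-> v18, -c-> v22
  v16 = b.0 | 0 | a.(b.0 | (0 | 0)) :: -a-> v20, -b-> v22
  v17 = 0 | c.c.0 | (0 | (0 | 0)) :: -c-> v23
  v18 = 0 | c.0 | (b.0 | (0 | 0)) :: -b-> v23, -c-> v24
  v19 = b.0 | c.0 | (0 | (0 | 0)) :: -b-> v23, -c-> v25
  v20 = b.0 | 0 | (b.0 | (0 | 0)) :: -b-> v24, -b-> v25
  v21 = b.b.0 | 0 | (0 | (0 | 0)) :: -b-> v25
  v22 = 0 | 0 | a.(b.0 | (0 | 0)) :: -a-> v24
  v23 = 0 | c.0 | (0 | (0 | 0)) :: -c-> v26
  v24 = 0 | 0 | (b.0 | (0 | 0)) :: -b-> v26
  v25 = b.0 | 0 | (0 | (0 | 0)) :: -b-> v26
  v26 = 0 | 0 | (0 | (0 | 0)) :: ∅
Partition-refinement fixed point:
  B0 = {u0}
  B1 = {u3}
  B2 = {u5, v12, v13}
  B3 = {u11, v20, v21}
  B4 = {u15, v24, v25}
  B5 = {u17, v26}
  B6 = {u10, v18, v19}
  B7 = {u14, v23}
  B8 = {u8}
  B9 = {u13}
  B10 = {u16}
  B11 = {u7}
  B12 = {u12}
  B13 = {u2}
  B14 = {u4, v10, v11}
  B15 = {u9, v17}
  B16 = {u6}
  B17 = {u1, v4, v5}
  B18 = {v0}
  B19 = {v1}
  B20 = {v6}
  B21 = {v14}
  B22 = {v3}
  B23 = {v8}
  B24 = {v15}
  B25 = {v22}
  B26 = {v16}
  B27 = {v9}
  B28 = {v2}
  B29 = {v7}
u0 ∈ B0, v0 ∈ B18 → different blocks

P ≁ Q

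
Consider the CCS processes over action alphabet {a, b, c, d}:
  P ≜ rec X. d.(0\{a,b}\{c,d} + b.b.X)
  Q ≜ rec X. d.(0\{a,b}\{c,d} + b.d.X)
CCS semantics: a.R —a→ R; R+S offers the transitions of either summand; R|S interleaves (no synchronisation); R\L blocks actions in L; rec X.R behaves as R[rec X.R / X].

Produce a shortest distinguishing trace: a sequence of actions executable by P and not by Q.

LTS(P): 3 reachable states
  u0 = rec X. d.(0\{a,b}\{c,d} + b.b.X) → ··d··> u1
  u1 = 0\{a,b}\{c,d} + b.b.(rec X. d.(0\{a,b}\{c,d} + b.b.X)) → ··b··> u2
  u2 = b.(rec X. d.(0\{a,b}\{c,d} + b.b.X)) → ··b··> u0
LTS(Q): 3 reachable states
  v0 = rec X. d.(0\{a,b}\{c,d} + b.d.X) → ··d··> v1
  v1 = 0\{a,b}\{c,d} + b.d.(rec X. d.(0\{a,b}\{c,d} + b.d.X)) → ··b··> v2
  v2 = d.(rec X. d.(0\{a,b}\{c,d} + b.d.X)) → ··d··> v0
Executing dbb from P (initial set {u0}):
  after d @ step 1: {u1}
  after b @ step 2: {u2}
  after b @ step 3: {u0}
  ✓ P
Executing dbb from Q (initial set {v0}):
  after d @ step 1: {v1}
  after b @ step 2: {v2}
  after b @ step 3: no successor for Q

dbb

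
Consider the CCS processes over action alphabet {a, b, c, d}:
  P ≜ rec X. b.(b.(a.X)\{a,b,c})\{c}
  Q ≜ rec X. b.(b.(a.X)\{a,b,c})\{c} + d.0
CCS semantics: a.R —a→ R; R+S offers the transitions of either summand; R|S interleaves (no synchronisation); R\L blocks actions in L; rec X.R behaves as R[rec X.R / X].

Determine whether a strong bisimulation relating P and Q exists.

Reachable graph of P (3 states):
  p0 = rec X. b.(b.(a.X)\{a,b,c})\{c} :: ··b··> p1
  p1 = (b.(a.(rec X. b.(b.(a.X)\{a,b,c})\{c}))\{a,b,c})\{c} :: ··b··> p2
  p2 = (a.(rec X. b.(b.(a.X)\{a,b,c})\{c}))\{a,b,c}\{c} :: (no moves)
Reachable graph of Q (4 states):
  q0 = rec X. b.(b.(a.X)\{a,b,c})\{c} + d.0 :: ··b··> q1, ··d··> q2
  q1 = (b.(a.(rec X. b.(b.(a.X)\{a,b,c})\{c} + d.0))\{a,b,c})\{c} :: ··b··> q3
  q2 = 0 :: (no moves)
  q3 = (a.(rec X. b.(b.(a.X)\{a,b,c})\{c} + d.0))\{a,b,c}\{c} :: (no moves)
Partition-refinement fixed point:
  B0 = {p0}
  B1 = {p1, q1}
  B2 = {p2, q2, q3}
  B3 = {q0}
p0 ∈ B0, q0 ∈ B3 → different blocks

NO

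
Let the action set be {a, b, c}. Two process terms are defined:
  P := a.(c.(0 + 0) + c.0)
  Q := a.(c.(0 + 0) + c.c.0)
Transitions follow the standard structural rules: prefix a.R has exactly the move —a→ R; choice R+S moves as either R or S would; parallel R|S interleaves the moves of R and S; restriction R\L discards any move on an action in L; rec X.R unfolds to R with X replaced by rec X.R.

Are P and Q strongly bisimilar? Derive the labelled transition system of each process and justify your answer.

NO

LTS(P): 4 reachable states
  u0 = a.(c.(0 + 0) + c.0) | ··a··> u1
  u1 = c.(0 + 0) + c.0 | ··c··> u2, ··c··> u3
  u2 = 0 | (no moves)
  u3 = 0 + 0 | (no moves)
LTS(Q): 5 reachable states
  v0 = a.(c.(0 + 0) + c.c.0) | ··a··> v1
  v1 = c.(0 + 0) + c.c.0 | ··c··> v2, ··c··> v3
  v2 = 0 + 0 | (no moves)
  v3 = c.0 | ··c··> v4
  v4 = 0 | (no moves)
Partition-refinement fixed point:
  B0 = {u0}
  B1 = {u1, v3}
  B2 = {u2, u3, v2, v4}
  B3 = {v0}
  B4 = {v1}
u0 ∈ B0, v0 ∈ B3 → different blocks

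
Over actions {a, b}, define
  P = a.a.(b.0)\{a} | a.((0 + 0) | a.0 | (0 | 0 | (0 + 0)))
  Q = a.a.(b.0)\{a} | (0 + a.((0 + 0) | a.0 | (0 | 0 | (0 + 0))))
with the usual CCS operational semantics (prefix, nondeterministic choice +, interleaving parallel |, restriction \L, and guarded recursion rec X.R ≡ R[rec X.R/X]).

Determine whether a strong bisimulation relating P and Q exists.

bisimilar

P's transition system — 12 states:
  u0 = a.a.(b.0)\{a} | a.((0 + 0) | a.0 | (0 | 0 | (0 + 0))) → -a-> u1, -a-> u2
  u1 = a.(b.0)\{a} | a.((0 + 0) | a.0 | (0 | 0 | (0 + 0))) → -a-> u3, -a-> u4
  u2 = a.a.(b.0)\{a} | ((0 + 0) | a.0 | (0 | 0 | (0 + 0))) → -a-> u4, -a-> u5
  u3 = (b.0)\{a} | a.((0 + 0) | a.0 | (0 | 0 | (0 + 0))) → -a-> u6, -b-> u7
  u4 = a.(b.0)\{a} | ((0 + 0) | a.0 | (0 | 0 | (0 + 0))) → -a-> u6, -a-> u8
  u5 = a.a.(b.0)\{a} | ((0 + 0) | 0 | (0 | 0 | (0 + 0))) → -a-> u8
  u6 = (b.0)\{a} | ((0 + 0) | a.0 | (0 | 0 | (0 + 0))) → -a-> u9, -b-> u10
  u7 = 0\{a} | a.((0 + 0) | a.0 | (0 | 0 | (0 + 0))) → -a-> u10
  u8 = a.(b.0)\{a} | ((0 + 0) | 0 | (0 | 0 | (0 + 0))) → -a-> u9
  u9 = (b.0)\{a} | ((0 + 0) | 0 | (0 | 0 | (0 + 0))) → -b-> u11
  u10 = 0\{a} | ((0 + 0) | a.0 | (0 | 0 | (0 + 0))) → -a-> u11
  u11 = 0\{a} | ((0 + 0) | 0 | (0 | 0 | (0 + 0))) → (no moves)
Q's transition system — 12 states:
  v0 = a.a.(b.0)\{a} | (0 + a.((0 + 0) | a.0 | (0 | 0 | (0 + 0)))) → -a-> v1, -a-> v2
  v1 = a.(b.0)\{a} | (0 + a.((0 + 0) | a.0 | (0 | 0 | (0 + 0)))) → -a-> v3, -a-> v4
  v2 = a.a.(b.0)\{a} | ((0 + 0) | a.0 | (0 | 0 | (0 + 0))) → -a-> v4, -a-> v5
  v3 = (b.0)\{a} | (0 + a.((0 + 0) | a.0 | (0 | 0 | (0 + 0)))) → -a-> v6, -b-> v7
  v4 = a.(b.0)\{a} | ((0 + 0) | a.0 | (0 | 0 | (0 + 0))) → -a-> v6, -a-> v8
  v5 = a.a.(b.0)\{a} | ((0 + 0) | 0 | (0 | 0 | (0 + 0))) → -a-> v8
  v6 = (b.0)\{a} | ((0 + 0) | a.0 | (0 | 0 | (0 + 0))) → -a-> v9, -b-> v10
  v7 = 0\{a} | (0 + a.((0 + 0) | a.0 | (0 | 0 | (0 + 0)))) → -a-> v10
  v8 = a.(b.0)\{a} | ((0 + 0) | 0 | (0 | 0 | (0 + 0))) → -a-> v9
  v9 = (b.0)\{a} | ((0 + 0) | 0 | (0 | 0 | (0 + 0))) → -b-> v11
  v10 = 0\{a} | ((0 + 0) | a.0 | (0 | 0 | (0 + 0))) → -a-> v11
  v11 = 0\{a} | ((0 + 0) | 0 | (0 | 0 | (0 + 0))) → (no moves)
Coarsest stable partition (strong bisimilarity classes):
  B0 = {u0, v0}
  B1 = {u1, v1}
  B2 = {u3, v3}
  B3 = {u7, v7}
  B4 = {u10, v10}
  B5 = {u11, v11}
  B6 = {u6, v6}
  B7 = {u9, v9}
  B8 = {u4, v4}
  B9 = {u8, v8}
  B10 = {u2, v2}
  B11 = {u5, v5}
u0 ∈ B0, v0 ∈ B0 → same block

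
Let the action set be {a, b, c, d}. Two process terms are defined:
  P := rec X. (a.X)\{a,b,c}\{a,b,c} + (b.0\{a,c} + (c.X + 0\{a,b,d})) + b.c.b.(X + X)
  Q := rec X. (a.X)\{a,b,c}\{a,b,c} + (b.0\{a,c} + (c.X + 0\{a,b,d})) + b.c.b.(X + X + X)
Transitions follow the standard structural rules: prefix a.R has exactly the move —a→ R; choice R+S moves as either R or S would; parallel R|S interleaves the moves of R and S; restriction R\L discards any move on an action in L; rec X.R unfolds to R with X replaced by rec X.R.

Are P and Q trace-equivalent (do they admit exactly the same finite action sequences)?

trace-equivalent

Reachable graph of P (5 states):
  s0 = rec X. (a.X)\{a,b,c}\{a,b,c} + (b.0\{a,c} + (c.X + 0\{a,b,d})) + b.c.b.(X + X) has moves ··b··> s1, ··b··> s2, ··c··> s0
  s1 = 0\{a,c} has moves ·
  s2 = c.b.((rec X. (a.X)\{a,b,c}\{a,b,c} + (b.0\{a,c} + (c.X + 0\{a,b,d})) + b.c.b.(X + X)) + (rec X. (a.X)\{a,b,c}\{a,b,c} + (b.0\{a,c} + (c.X + 0\{a,b,d})) + b.c.b.(X + X))) has moves ··c··> s3
  s3 = b.((rec X. (a.X)\{a,b,c}\{a,b,c} + (b.0\{a,c} + (c.X + 0\{a,b,d})) + b.c.b.(X + X)) + (rec X. (a.X)\{a,b,c}\{a,b,c} + (b.0\{a,c} + (c.X + 0\{a,b,d})) + b.c.b.(X + X))) has moves ··b··> s4
  s4 = (rec X. (a.X)\{a,b,c}\{a,b,c} + (b.0\{a,c} + (c.X + 0\{a,b,d})) + b.c.b.(X + X)) + (rec X. (a.X)\{a,b,c}\{a,b,c} + (b.0\{a,c} + (c.X + 0\{a,b,d})) + b.c.b.(X + X)) has moves ··b··> s1, ··b··> s2, ··c··> s0
Reachable graph of Q (5 states):
  t0 = rec X. (a.X)\{a,b,c}\{a,b,c} + (b.0\{a,c} + (c.X + 0\{a,b,d})) + b.c.b.(X + X + X) has moves ··b··> t1, ··b··> t2, ··c··> t0
  t1 = 0\{a,c} has moves ·
  t2 = c.b.((rec X. (a.X)\{a,b,c}\{a,b,c} + (b.0\{a,c} + (c.X + 0\{a,b,d})) + b.c.b.(X + X + X)) + (rec X. (a.X)\{a,b,c}\{a,b,c} + (b.0\{a,c} + (c.X + 0\{a,b,d})) + b.c.b.(X + X + X)) + (rec X. (a.X)\{a,b,c}\{a,b,c} + (b.0\{a,c} + (c.X + 0\{a,b,d})) + b.c.b.(X + X + X))) has moves ··c··> t3
  t3 = b.((rec X. (a.X)\{a,b,c}\{a,b,c} + (b.0\{a,c} + (c.X + 0\{a,b,d})) + b.c.b.(X + X + X)) + (rec X. (a.X)\{a,b,c}\{a,b,c} + (b.0\{a,c} + (c.X + 0\{a,b,d})) + b.c.b.(X + X + X)) + (rec X. (a.X)\{a,b,c}\{a,b,c} + (b.0\{a,c} + (c.X + 0\{a,b,d})) + b.c.b.(X + X + X))) has moves ··b··> t4
  t4 = (rec X. (a.X)\{a,b,c}\{a,b,c} + (b.0\{a,c} + (c.X + 0\{a,b,d})) + b.c.b.(X + X + X)) + (rec X. (a.X)\{a,b,c}\{a,b,c} + (b.0\{a,c} + (c.X + 0\{a,b,d})) + b.c.b.(X + X + X)) + (rec X. (a.X)\{a,b,c}\{a,b,c} + (b.0\{a,c} + (c.X + 0\{a,b,d})) + b.c.b.(X + X + X)) has moves ··b··> t1, ··b··> t2, ··c··> t0
Partition-refinement fixed point:
  B0 = {s0, s4, t0, t4}
  B1 = {s2, t2}
  B2 = {s3, t3}
  B3 = {s1, t1}
s0 ∈ B0, t0 ∈ B0 → same block
Bisimilar ⇒ trace-equivalent.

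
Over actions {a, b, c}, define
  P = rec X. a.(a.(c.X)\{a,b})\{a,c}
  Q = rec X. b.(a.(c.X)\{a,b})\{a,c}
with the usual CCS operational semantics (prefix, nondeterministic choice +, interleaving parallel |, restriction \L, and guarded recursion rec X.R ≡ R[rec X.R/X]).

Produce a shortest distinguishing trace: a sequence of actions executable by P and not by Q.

LTS(P): 2 reachable states
  u0 = rec X. a.(a.(c.X)\{a,b})\{a,c} has moves --a--▸ u1
  u1 = (a.(c.(rec X. a.(a.(c.X)\{a,b})\{a,c}))\{a,b})\{a,c} has moves stopped
LTS(Q): 2 reachable states
  v0 = rec X. b.(a.(c.X)\{a,b})\{a,c} has moves --b--▸ v1
  v1 = (a.(c.(rec X. b.(a.(c.X)\{a,b})\{a,c}))\{a,b})\{a,c} has moves stopped
Run σ = ⟨a⟩ on P: start {u0}
  [1] a ⇒ {u1}
  ✓ P
Run σ = ⟨a⟩ on Q: start {v0}
  [1] a ⇒ no successor for Q

a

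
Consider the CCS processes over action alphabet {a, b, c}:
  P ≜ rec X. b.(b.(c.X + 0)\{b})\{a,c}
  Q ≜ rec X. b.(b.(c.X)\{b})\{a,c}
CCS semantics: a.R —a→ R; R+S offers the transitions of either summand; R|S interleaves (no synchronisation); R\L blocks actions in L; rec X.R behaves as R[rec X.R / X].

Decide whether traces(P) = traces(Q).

traces(P) = traces(Q)

P's transition system — 3 states:
  p0 = rec X. b.(b.(c.X + 0)\{b})\{a,c} → --b--▸ p1
  p1 = (b.(c.(rec X. b.(b.(c.X + 0)\{b})\{a,c}) + 0)\{b})\{a,c} → --b--▸ p2
  p2 = (c.(rec X. b.(b.(c.X + 0)\{b})\{a,c}) + 0)\{b}\{a,c} → (no moves)
Q's transition system — 3 states:
  q0 = rec X. b.(b.(c.X)\{b})\{a,c} → --b--▸ q1
  q1 = (b.(c.(rec X. b.(b.(c.X)\{b})\{a,c}))\{b})\{a,c} → --b--▸ q2
  q2 = (c.(rec X. b.(b.(c.X)\{b})\{a,c}))\{b}\{a,c} → (no moves)
Bisimilarity quotient blocks:
  B0 = {p0, q0}
  B1 = {p1, q1}
  B2 = {p2, q2}
p0 ∈ B0, q0 ∈ B0 → same block
Bisimilar ⇒ trace-equivalent.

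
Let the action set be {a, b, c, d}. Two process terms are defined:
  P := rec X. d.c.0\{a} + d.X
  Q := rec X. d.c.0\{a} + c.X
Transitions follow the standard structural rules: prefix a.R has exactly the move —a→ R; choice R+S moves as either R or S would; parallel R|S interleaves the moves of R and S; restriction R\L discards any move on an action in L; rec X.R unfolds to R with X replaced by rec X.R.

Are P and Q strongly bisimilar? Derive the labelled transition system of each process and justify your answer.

NO

P's transition system — 3 states:
  u0 = rec X. d.c.0\{a} + d.X has moves ··d··> u0, ··d··> u1
  u1 = c.0\{a} has moves ··c··> u2
  u2 = 0\{a} has moves ·
Q's transition system — 3 states:
  v0 = rec X. d.c.0\{a} + c.X has moves ··c··> v0, ··d··> v1
  v1 = c.0\{a} has moves ··c··> v2
  v2 = 0\{a} has moves ·
Bisimilarity quotient blocks:
  B0 = {u0}
  B1 = {u1, v1}
  B2 = {u2, v2}
  B3 = {v0}
u0 ∈ B0, v0 ∈ B3 → different blocks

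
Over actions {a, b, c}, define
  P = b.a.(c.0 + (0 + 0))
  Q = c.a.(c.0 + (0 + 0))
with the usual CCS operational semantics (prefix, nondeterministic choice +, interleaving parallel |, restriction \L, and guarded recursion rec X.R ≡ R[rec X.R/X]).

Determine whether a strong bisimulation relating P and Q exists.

LTS(P): 4 reachable states
  p0 = b.a.(c.0 + (0 + 0)) | --b--▸ p1
  p1 = a.(c.0 + (0 + 0)) | --a--▸ p2
  p2 = c.0 + (0 + 0) | --c--▸ p3
  p3 = 0 | deadlocked
LTS(Q): 4 reachable states
  q0 = c.a.(c.0 + (0 + 0)) | --c--▸ q1
  q1 = a.(c.0 + (0 + 0)) | --a--▸ q2
  q2 = c.0 + (0 + 0) | --c--▸ q3
  q3 = 0 | deadlocked
Bisimilarity quotient blocks:
  B0 = {p0}
  B1 = {p1, q1}
  B2 = {p2, q2}
  B3 = {p3, q3}
  B4 = {q0}
p0 ∈ B0, q0 ∈ B4 → different blocks

NO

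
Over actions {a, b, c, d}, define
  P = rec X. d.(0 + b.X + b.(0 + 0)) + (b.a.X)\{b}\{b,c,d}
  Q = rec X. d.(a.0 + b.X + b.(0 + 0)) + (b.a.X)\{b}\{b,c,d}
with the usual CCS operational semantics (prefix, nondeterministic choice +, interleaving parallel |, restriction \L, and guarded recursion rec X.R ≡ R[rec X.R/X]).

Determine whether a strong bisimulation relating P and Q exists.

not bisimilar

LTS(P): 3 reachable states
  m0 = rec X. d.(0 + b.X + b.(0 + 0)) + (b.a.X)\{b}\{b,c,d} has moves =d=> m1
  m1 = 0 + b.(rec X. d.(0 + b.X + b.(0 + 0)) + (b.a.X)\{b}\{b,c,d}) + b.(0 + 0) has moves =b=> m0, =b=> m2
  m2 = 0 + 0 has moves deadlocked
LTS(Q): 4 reachable states
  n0 = rec X. d.(a.0 + b.X + b.(0 + 0)) + (b.a.X)\{b}\{b,c,d} has moves =d=> n1
  n1 = a.0 + b.(rec X. d.(a.0 + b.X + b.(0 + 0)) + (b.a.X)\{b}\{b,c,d}) + b.(0 + 0) has moves =a=> n2, =b=> n0, =b=> n3
  n2 = 0 has moves deadlocked
  n3 = 0 + 0 has moves deadlocked
Partition-refinement fixed point:
  B0 = {m0}
  B1 = {m1}
  B2 = {m2, n2, n3}
  B3 = {n0}
  B4 = {n1}
m0 ∈ B0, n0 ∈ B3 → different blocks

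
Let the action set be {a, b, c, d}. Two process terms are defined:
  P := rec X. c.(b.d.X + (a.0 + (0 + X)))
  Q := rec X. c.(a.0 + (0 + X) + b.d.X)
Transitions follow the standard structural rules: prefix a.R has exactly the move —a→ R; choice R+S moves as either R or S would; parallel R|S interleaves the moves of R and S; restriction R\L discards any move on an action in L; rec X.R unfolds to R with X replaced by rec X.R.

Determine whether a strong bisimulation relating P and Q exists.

Reachable graph of P (4 states):
  s0 = rec X. c.(b.d.X + (a.0 + (0 + X))) | =c=> s1
  s1 = b.d.(rec X. c.(b.d.X + (a.0 + (0 + X)))) + (a.0 + (0 + (rec X. c.(b.d.X + (a.0 + (0 + X)))))) | =a=> s2, =b=> s3, =c=> s1
  s2 = 0 | stopped
  s3 = d.(rec X. c.(b.d.X + (a.0 + (0 + X)))) | =d=> s0
Reachable graph of Q (4 states):
  t0 = rec X. c.(a.0 + (0 + X) + b.d.X) | =c=> t1
  t1 = a.0 + (0 + (rec X. c.(a.0 + (0 + X) + b.d.X))) + b.d.(rec X. c.(a.0 + (0 + X) + b.d.X)) | =a=> t2, =b=> t3, =c=> t1
  t2 = 0 | stopped
  t3 = d.(rec X. c.(a.0 + (0 + X) + b.d.X)) | =d=> t0
Partition-refinement fixed point:
  B0 = {s0, t0}
  B1 = {s1, t1}
  B2 = {s2, t2}
  B3 = {s3, t3}
s0 ∈ B0, t0 ∈ B0 → same block

P ~ Q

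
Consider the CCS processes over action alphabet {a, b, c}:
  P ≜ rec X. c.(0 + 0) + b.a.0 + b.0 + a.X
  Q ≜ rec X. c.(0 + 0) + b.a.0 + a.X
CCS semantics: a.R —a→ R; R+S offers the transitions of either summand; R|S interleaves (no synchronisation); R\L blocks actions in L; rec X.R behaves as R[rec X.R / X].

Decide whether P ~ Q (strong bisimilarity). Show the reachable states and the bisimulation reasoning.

NO

LTS(P): 4 reachable states
  u0 = rec X. c.(0 + 0) + b.a.0 + b.0 + a.X has moves =a=> u0, =b=> u1, =b=> u2, =c=> u3
  u1 = 0 has moves (no moves)
  u2 = a.0 has moves =a=> u1
  u3 = 0 + 0 has moves (no moves)
LTS(Q): 4 reachable states
  v0 = rec X. c.(0 + 0) + b.a.0 + a.X has moves =a=> v0, =b=> v1, =c=> v2
  v1 = a.0 has moves =a=> v3
  v2 = 0 + 0 has moves (no moves)
  v3 = 0 has moves (no moves)
Partition-refinement fixed point:
  B0 = {u0}
  B1 = {u1, u3, v2, v3}
  B2 = {u2, v1}
  B3 = {v0}
u0 ∈ B0, v0 ∈ B3 → different blocks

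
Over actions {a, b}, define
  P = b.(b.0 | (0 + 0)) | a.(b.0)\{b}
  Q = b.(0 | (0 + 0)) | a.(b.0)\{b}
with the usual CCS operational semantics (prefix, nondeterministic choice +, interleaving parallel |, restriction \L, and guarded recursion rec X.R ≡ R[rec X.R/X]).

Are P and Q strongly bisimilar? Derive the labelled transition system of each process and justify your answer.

NO

LTS(P): 6 reachable states
  p0 = b.(b.0 | (0 + 0)) | a.(b.0)\{b} :: -a-> p1, -b-> p2
  p1 = b.(b.0 | (0 + 0)) | (b.0)\{b} :: -b-> p3
  p2 = b.0 | (0 + 0) | a.(b.0)\{b} :: -a-> p3, -b-> p4
  p3 = b.0 | (0 + 0) | (b.0)\{b} :: -b-> p5
  p4 = 0 | (0 + 0) | a.(b.0)\{b} :: -a-> p5
  p5 = 0 | (0 + 0) | (b.0)\{b} :: stopped
LTS(Q): 4 reachable states
  q0 = b.(0 | (0 + 0)) | a.(b.0)\{b} :: -a-> q1, -b-> q2
  q1 = b.(0 | (0 + 0)) | (b.0)\{b} :: -b-> q3
  q2 = 0 | (0 + 0) | a.(b.0)\{b} :: -a-> q3
  q3 = 0 | (0 + 0) | (b.0)\{b} :: stopped
Partition-refinement fixed point:
  B0 = {p0}
  B1 = {p1}
  B2 = {p3, q1}
  B3 = {p5, q3}
  B4 = {p2, q0}
  B5 = {p4, q2}
p0 ∈ B0, q0 ∈ B4 → different blocks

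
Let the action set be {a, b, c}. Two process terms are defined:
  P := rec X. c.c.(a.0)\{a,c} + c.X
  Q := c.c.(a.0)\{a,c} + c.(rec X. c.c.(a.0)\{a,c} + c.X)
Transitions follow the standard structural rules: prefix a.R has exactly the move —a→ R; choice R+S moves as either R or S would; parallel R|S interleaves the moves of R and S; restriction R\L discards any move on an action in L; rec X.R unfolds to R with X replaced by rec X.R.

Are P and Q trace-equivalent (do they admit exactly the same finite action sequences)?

trace-equivalent

LTS(P): 3 reachable states
  s0 = rec X. c.c.(a.0)\{a,c} + c.X → ··c··> s0, ··c··> s1
  s1 = c.(a.0)\{a,c} → ··c··> s2
  s2 = (a.0)\{a,c} → ·
LTS(Q): 4 reachable states
  t0 = c.c.(a.0)\{a,c} + c.(rec X. c.c.(a.0)\{a,c} + c.X) → ··c··> t1, ··c··> t2
  t1 = c.(a.0)\{a,c} → ··c··> t3
  t2 = rec X. c.c.(a.0)\{a,c} + c.X → ··c··> t1, ··c··> t2
  t3 = (a.0)\{a,c} → ·
Bisimilarity quotient blocks:
  B0 = {s0, t0, t2}
  B1 = {s1, t1}
  B2 = {s2, t3}
s0 ∈ B0, t0 ∈ B0 → same block
Bisimilar ⇒ trace-equivalent.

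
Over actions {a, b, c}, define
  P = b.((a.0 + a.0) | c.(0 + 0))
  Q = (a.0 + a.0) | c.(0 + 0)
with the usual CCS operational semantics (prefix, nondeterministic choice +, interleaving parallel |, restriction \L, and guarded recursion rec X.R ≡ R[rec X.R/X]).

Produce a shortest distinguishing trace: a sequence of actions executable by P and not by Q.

b

Reachable graph of P (5 states):
  s0 = b.((a.0 + a.0) | c.(0 + 0)) | ··b··> s1
  s1 = (a.0 + a.0) | c.(0 + 0) | ··a··> s2, ··c··> s3
  s2 = 0 | c.(0 + 0) | ··c··> s4
  s3 = (a.0 + a.0) | (0 + 0) | ··a··> s4
  s4 = 0 | (0 + 0) | ·
Reachable graph of Q (4 states):
  t0 = (a.0 + a.0) | c.(0 + 0) | ··a··> t1, ··c··> t2
  t1 = 0 | c.(0 + 0) | ··c··> t3
  t2 = (a.0 + a.0) | (0 + 0) | ··a··> t3
  t3 = 0 | (0 + 0) | ·
Run σ = ⟨b⟩ on P: start {s0}
  after b @ step 1: {s1}
  — P admits the full trace.
Run σ = ⟨b⟩ on Q: start {t0}
  after b @ step 1: ∅  — Q cannot continue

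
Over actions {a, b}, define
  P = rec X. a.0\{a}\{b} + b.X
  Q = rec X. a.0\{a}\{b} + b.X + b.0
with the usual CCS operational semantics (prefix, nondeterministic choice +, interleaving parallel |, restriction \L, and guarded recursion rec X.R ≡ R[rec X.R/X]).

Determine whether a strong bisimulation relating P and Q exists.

P ≁ Q

P's transition system — 2 states:
  s0 = rec X. a.0\{a}\{b} + b.X ⊢ —a→ s1, —b→ s0
  s1 = 0\{a}\{b} ⊢ ∅
Q's transition system — 3 states:
  t0 = rec X. a.0\{a}\{b} + b.X + b.0 ⊢ —a→ t1, —b→ t0, —b→ t2
  t1 = 0\{a}\{b} ⊢ ∅
  t2 = 0 ⊢ ∅
Bisimilarity quotient blocks:
  B0 = {s0}
  B1 = {s1, t1, t2}
  B2 = {t0}
s0 ∈ B0, t0 ∈ B2 → different blocks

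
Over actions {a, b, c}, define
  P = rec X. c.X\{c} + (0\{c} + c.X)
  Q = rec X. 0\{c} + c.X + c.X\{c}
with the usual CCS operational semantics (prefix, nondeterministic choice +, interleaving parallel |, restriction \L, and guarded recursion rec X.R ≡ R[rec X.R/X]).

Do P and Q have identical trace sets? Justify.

LTS(P): 2 reachable states
  s0 = rec X. c.X\{c} + (0\{c} + c.X) has moves -c-> s0, -c-> s1
  s1 = (rec X. c.X\{c} + (0\{c} + c.X))\{c} has moves ∅
LTS(Q): 2 reachable states
  t0 = rec X. 0\{c} + c.X + c.X\{c} has moves -c-> t0, -c-> t1
  t1 = (rec X. 0\{c} + c.X + c.X\{c})\{c} has moves ∅
Coarsest stable partition (strong bisimilarity classes):
  B0 = {s0, t0}
  B1 = {s1, t1}
s0 ∈ B0, t0 ∈ B0 → same block
Bisimilar ⇒ trace-equivalent.

trace-equivalent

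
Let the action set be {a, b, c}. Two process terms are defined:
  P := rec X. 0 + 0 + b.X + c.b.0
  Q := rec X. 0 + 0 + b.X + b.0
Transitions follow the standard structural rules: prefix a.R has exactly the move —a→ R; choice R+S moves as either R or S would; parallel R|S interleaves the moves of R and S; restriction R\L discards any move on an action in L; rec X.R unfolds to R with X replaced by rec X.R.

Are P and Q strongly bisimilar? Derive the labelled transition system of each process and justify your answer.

Reachable graph of P (3 states):
  m0 = rec X. 0 + 0 + b.X + c.b.0 | --b--▸ m0, --c--▸ m1
  m1 = b.0 | --b--▸ m2
  m2 = 0 | ·
Reachable graph of Q (2 states):
  n0 = rec X. 0 + 0 + b.X + b.0 | --b--▸ n0, --b--▸ n1
  n1 = 0 | ·
Partition-refinement fixed point:
  B0 = {m0}
  B1 = {m1}
  B2 = {m2, n1}
  B3 = {n0}
m0 ∈ B0, n0 ∈ B3 → different blocks

P ≁ Q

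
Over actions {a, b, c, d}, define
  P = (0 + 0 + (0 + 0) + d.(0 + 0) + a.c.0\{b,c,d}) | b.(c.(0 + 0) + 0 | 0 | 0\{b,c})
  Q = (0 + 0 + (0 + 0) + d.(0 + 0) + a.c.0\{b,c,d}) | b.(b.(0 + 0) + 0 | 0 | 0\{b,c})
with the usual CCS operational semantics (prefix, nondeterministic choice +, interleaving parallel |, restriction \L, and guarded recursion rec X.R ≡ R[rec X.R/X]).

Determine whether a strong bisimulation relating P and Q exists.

LTS(P): 12 reachable states
  p0 = (0 + 0 + (0 + 0) + d.(0 + 0) + a.c.0\{b,c,d}) | b.(c.(0 + 0) + 0 | 0 | 0\{b,c}) has moves -a-> p1, -b-> p2, -d-> p3
  p1 = c.0\{b,c,d} | b.(c.(0 + 0) + 0 | 0 | 0\{b,c}) has moves -b-> p4, -c-> p5
  p2 = (0 + 0 + (0 + 0) + d.(0 + 0) + a.c.0\{b,c,d}) | (c.(0 + 0) + 0 | 0 | 0\{b,c}) has moves -a-> p4, -c-> p6, -d-> p7
  p3 = (0 + 0) | b.(c.(0 + 0) + 0 | 0 | 0\{b,c}) has moves -b-> p7
  p4 = c.0\{b,c,d} | (c.(0 + 0) + 0 | 0 | 0\{b,c}) has moves -c-> p8, -c-> p9
  p5 = 0\{b,c,d} | b.(c.(0 + 0) + 0 | 0 | 0\{b,c}) has moves -b-> p8
  p6 = (0 + 0 + (0 + 0) + d.(0 + 0) + a.c.0\{b,c,d}) | (0 + 0) has moves -a-> p9, -d-> p10
  p7 = (0 + 0) | (c.(0 + 0) + 0 | 0 | 0\{b,c}) has moves -c-> p10
  p8 = 0\{b,c,d} | (c.(0 + 0) + 0 | 0 | 0\{b,c}) has moves -c-> p11
  p9 = c.0\{b,c,d} | (0 + 0) has moves -c-> p11
  p10 = (0 + 0) | (0 + 0) has moves (no moves)
  p11 = 0\{b,c,d} | (0 + 0) has moves (no moves)
LTS(Q): 12 reachable states
  q0 = (0 + 0 + (0 + 0) + d.(0 + 0) + a.c.0\{b,c,d}) | b.(b.(0 + 0) + 0 | 0 | 0\{b,c}) has moves -a-> q1, -b-> q2, -d-> q3
  q1 = c.0\{b,c,d} | b.(b.(0 + 0) + 0 | 0 | 0\{b,c}) has moves -b-> q4, -c-> q5
  q2 = (0 + 0 + (0 + 0) + d.(0 + 0) + a.c.0\{b,c,d}) | (b.(0 + 0) + 0 | 0 | 0\{b,c}) has moves -a-> q4, -b-> q6, -d-> q7
  q3 = (0 + 0) | b.(b.(0 + 0) + 0 | 0 | 0\{b,c}) has moves -b-> q7
  q4 = c.0\{b,c,d} | (b.(0 + 0) + 0 | 0 | 0\{b,c}) has moves -b-> q8, -c-> q9
  q5 = 0\{b,c,d} | b.(b.(0 + 0) + 0 | 0 | 0\{b,c}) has moves -b-> q9
  q6 = (0 + 0 + (0 + 0) + d.(0 + 0) + a.c.0\{b,c,d}) | (0 + 0) has moves -a-> q8, -d-> q10
  q7 = (0 + 0) | (b.(0 + 0) + 0 | 0 | 0\{b,c}) has moves -b-> q10
  q8 = c.0\{b,c,d} | (0 + 0) has moves -c-> q11
  q9 = 0\{b,c,d} | (b.(0 + 0) + 0 | 0 | 0\{b,c}) has moves -b-> q11
  q10 = (0 + 0) | (0 + 0) has moves (no moves)
  q11 = 0\{b,c,d} | (0 + 0) has moves (no moves)
Coarsest stable partition (strong bisimilarity classes):
  B0 = {p0}
  B1 = {p3, p5}
  B2 = {p7, p8, p9, q8}
  B3 = {p10, p11, q10, q11}
  B4 = {p2}
  B5 = {p6, q6}
  B6 = {p4}
  B7 = {p1}
  B8 = {q0}
  B9 = {q2}
  B10 = {q4}
  B11 = {q7, q9}
  B12 = {q1}
  B13 = {q3, q5}
p0 ∈ B0, q0 ∈ B8 → different blocks

not bisimilar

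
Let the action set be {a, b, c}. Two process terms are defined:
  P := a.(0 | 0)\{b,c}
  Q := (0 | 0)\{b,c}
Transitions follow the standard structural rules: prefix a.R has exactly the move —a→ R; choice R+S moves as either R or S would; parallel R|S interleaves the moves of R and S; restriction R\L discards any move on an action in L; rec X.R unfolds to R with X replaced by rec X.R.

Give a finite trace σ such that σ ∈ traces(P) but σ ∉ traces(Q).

Reachable graph of P (2 states):
  s0 = a.(0 | 0)\{b,c} ⊢ -a-> s1
  s1 = (0 | 0)\{b,c} ⊢ ∅
Reachable graph of Q (1 states):
  t0 = (0 | 0)\{b,c} ⊢ ∅
Executing a from P (initial set {s0}):
  [1] a ⇒ {s1}
  ✓ P
Executing a from Q (initial set {t0}):
  [1] a ⇒ ∅ (Q stuck)

a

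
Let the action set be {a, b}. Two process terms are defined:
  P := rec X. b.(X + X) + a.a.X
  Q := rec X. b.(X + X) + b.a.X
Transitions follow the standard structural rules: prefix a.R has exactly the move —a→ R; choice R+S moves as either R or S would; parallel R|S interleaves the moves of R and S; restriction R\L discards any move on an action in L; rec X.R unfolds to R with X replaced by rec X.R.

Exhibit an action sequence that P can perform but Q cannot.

a

P's transition system — 3 states:
  s0 = rec X. b.(X + X) + a.a.X → ··a··> s1, ··b··> s2
  s1 = a.(rec X. b.(X + X) + a.a.X) → ··a··> s0
  s2 = (rec X. b.(X + X) + a.a.X) + (rec X. b.(X + X) + a.a.X) → ··a··> s1, ··b··> s2
Q's transition system — 3 states:
  t0 = rec X. b.(X + X) + b.a.X → ··b··> t1, ··b··> t2
  t1 = (rec X. b.(X + X) + b.a.X) + (rec X. b.(X + X) + b.a.X) → ··b··> t1, ··b··> t2
  t2 = a.(rec X. b.(X + X) + b.a.X) → ··a··> t0
Trace ⟨a⟩ through P, begin at {s0}:
  [1] a ⇒ {s1}
  — P admits the full trace.
Trace ⟨a⟩ through Q, begin at {t0}:
  [1] a ⇒ no successor for Q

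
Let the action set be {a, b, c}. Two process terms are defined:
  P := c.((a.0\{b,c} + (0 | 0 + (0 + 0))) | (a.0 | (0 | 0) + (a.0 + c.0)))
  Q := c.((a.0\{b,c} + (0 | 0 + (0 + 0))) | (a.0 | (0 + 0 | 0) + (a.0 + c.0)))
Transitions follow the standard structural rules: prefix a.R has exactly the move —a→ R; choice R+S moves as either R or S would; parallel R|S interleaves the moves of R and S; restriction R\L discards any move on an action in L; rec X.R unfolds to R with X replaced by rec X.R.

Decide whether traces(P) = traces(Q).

YES

LTS(P): 7 reachable states
  u0 = c.((a.0\{b,c} + (0 | 0 + (0 + 0))) | (a.0 | (0 | 0) + (a.0 + c.0))) ⊢ --c--▸ u1
  u1 = (a.0\{b,c} + (0 | 0 + (0 + 0))) | (a.0 | (0 | 0) + (a.0 + c.0)) ⊢ --a--▸ u2, --a--▸ u3, --a--▸ u4, --c--▸ u3
  u2 = (a.0\{b,c} + (0 | 0 + (0 + 0))) | (0 | (0 | 0)) ⊢ --a--▸ u5
  u3 = (a.0\{b,c} + (0 | 0 + (0 + 0))) | 0 ⊢ --a--▸ u6
  u4 = 0\{b,c} | (a.0 | (0 | 0) + (a.0 + c.0)) ⊢ --a--▸ u5, --a--▸ u6, --c--▸ u6
  u5 = 0\{b,c} | (0 | (0 | 0)) ⊢ ·
  u6 = 0\{b,c} | 0 ⊢ ·
LTS(Q): 7 reachable states
  v0 = c.((a.0\{b,c} + (0 | 0 + (0 + 0))) | (a.0 | (0 + 0 | 0) + (a.0 + c.0))) ⊢ --c--▸ v1
  v1 = (a.0\{b,c} + (0 | 0 + (0 + 0))) | (a.0 | (0 + 0 | 0) + (a.0 + c.0)) ⊢ --a--▸ v2, --a--▸ v3, --a--▸ v4, --c--▸ v3
  v2 = (a.0\{b,c} + (0 | 0 + (0 + 0))) | (0 | (0 + 0 | 0)) ⊢ --a--▸ v5
  v3 = (a.0\{b,c} + (0 | 0 + (0 + 0))) | 0 ⊢ --a--▸ v6
  v4 = 0\{b,c} | (a.0 | (0 + 0 | 0) + (a.0 + c.0)) ⊢ --a--▸ v5, --a--▸ v6, --c--▸ v6
  v5 = 0\{b,c} | (0 | (0 + 0 | 0)) ⊢ ·
  v6 = 0\{b,c} | 0 ⊢ ·
Bisimilarity quotient blocks:
  B0 = {u0, v0}
  B1 = {u1, v1}
  B2 = {u2, u3, v2, v3}
  B3 = {u5, u6, v5, v6}
  B4 = {u4, v4}
u0 ∈ B0, v0 ∈ B0 → same block
Bisimilar ⇒ trace-equivalent.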